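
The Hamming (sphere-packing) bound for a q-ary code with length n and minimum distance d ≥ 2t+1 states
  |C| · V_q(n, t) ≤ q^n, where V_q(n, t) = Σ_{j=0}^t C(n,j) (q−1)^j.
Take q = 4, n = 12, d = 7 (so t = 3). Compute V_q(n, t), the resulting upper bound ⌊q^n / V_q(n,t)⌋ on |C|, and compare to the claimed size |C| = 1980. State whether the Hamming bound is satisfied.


V_q(n, t) = 6571, q^n = 16777216, Hamming bound = 2553, |C| = 1980 ≤ bound (satisfied).

Step 1: Compute V_q(n, t) = Σ_{j=0}^3 C(n, j) (q−1)^j.
  j = 0: C(12,0)·(3)^0 = 1·1 = 1.
  j = 1: C(12,1)·(3)^1 = 12·3 = 36.
  j = 2: C(12,2)·(3)^2 = 66·9 = 594.
  j = 3: C(12,3)·(3)^3 = 220·27 = 5940.
  V_q(n, t) = 1 + 36 + 594 + 5940 = 6571.
Step 2: q^n = 4^12 = 16777216.
Step 3: Hamming bound ⌊q^n / V_q(n,t)⌋ = ⌊16777216/6571⌋ = 2553.
Step 4: Compare |C| = 1980 to 2553: satisfied.
The claimed |C| lies below the Hamming bound.


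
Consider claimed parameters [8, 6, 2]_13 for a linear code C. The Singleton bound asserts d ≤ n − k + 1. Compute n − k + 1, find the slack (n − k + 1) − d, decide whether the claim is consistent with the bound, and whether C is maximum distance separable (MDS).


Singleton RHS = n − k + 1 = 3, slack = 1, bound satisfied, not MDS.

Singleton bound: d ≤ n − k + 1.
Here n = 8, k = 6, so n − k + 1 = 3.
Given d = 2, check d ≤ 3: YES.
Slack = (n − k + 1) − d = 1.
The code is NOT MDS (slack = 1 > 0).
Description: the claimed parameters are [8, 6, 2]_13; such a code would be non-MDS.


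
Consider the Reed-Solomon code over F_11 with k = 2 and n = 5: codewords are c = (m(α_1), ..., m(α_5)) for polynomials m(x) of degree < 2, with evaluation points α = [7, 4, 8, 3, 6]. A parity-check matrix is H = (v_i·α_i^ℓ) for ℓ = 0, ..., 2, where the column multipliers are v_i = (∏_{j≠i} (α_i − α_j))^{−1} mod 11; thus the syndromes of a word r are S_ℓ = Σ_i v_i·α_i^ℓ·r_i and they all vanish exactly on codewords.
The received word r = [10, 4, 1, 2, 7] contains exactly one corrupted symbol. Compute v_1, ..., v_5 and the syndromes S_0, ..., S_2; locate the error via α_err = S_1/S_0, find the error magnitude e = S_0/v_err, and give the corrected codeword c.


S = (10, 5, 8), error at position 5, error magnitude e = 10, c = [10, 4, 1, 2, 8].

Step 1: column multipliers v_i = (∏_{j≠i}(α_i − α_j))^{−1} mod 11.
  i = 1 (α = 7): (7−4)(7−8)(7−3)(7−6) = 3·(−1)·4·1 = −12 ≡ 10, so v_1 = 10^{−1} = 10 (mod 11).
  i = 2 (α = 4): (4−7)(4−8)(4−3)(4−6) = (−3)·(−4)·1·(−2) = −24 ≡ 9, so v_2 = 9^{−1} = 5 (mod 11).
  i = 3 (α = 8): (8−7)(8−4)(8−3)(8−6) = 1·4·5·2 = 40 ≡ 7, so v_3 = 7^{−1} = 8 (mod 11).
  i = 4 (α = 3): (3−7)(3−4)(3−8)(3−6) = (−4)·(−1)·(−5)·(−3) = 60 ≡ 5, so v_4 = 5^{−1} = 9 (mod 11).
  i = 5 (α = 6): (6−7)(6−4)(6−8)(6−3) = (−1)·2·(−2)·3 = 12 ≡ 1, so v_5 = 1^{−1} = 1 (mod 11).
  v = [10, 5, 8, 9, 1].
Step 2: syndromes of r = [10, 4, 1, 2, 7] (all sums mod 11).
  S_0 = Σ v_i r_i = 10·10 + 5·4 + 8·1 + 9·2 + 1·7 = 153 ≡ 10.
  S_1 = Σ v_i α_i r_i = 10·7·10 + 5·4·4 + 8·8·1 + 9·3·2 + 1·6·7 = 940 ≡ 5.
  α_i^2 mod 11 = [5, 5, 9, 9, 3].
  S_2 = Σ v_i α_i^2 r_i = 10·5·10 + 5·5·4 + 8·9·1 + 9·9·2 + 1·3·7 = 855 ≡ 8.
  S = (10, 5, 8) ≠ 0, so r is not a codeword (an error is present).
Step 3: locate the error. For a single error e at position i, S_ℓ = v_i·e·α_i^ℓ, so α_err = S_1/S_0.
  S_0^{−1} = 10^{−1} = 10 (mod 11), so α_err = 5·10 = 50 ≡ 6 = α_5. Error position i = 5.
  Consistency check: S_2/S_1 = 8·9 = 72 ≡ 6 = α_err ✓ (single-error assumption holds).
Step 4: error magnitude e = S_0/v_5 = S_0·∏_{j≠5}(α_5 − α_j) = 10·1 = 10 ≡ 10 (mod 11).
Step 5: correct position 5: c_5 = r_5 − e = 7 − 10 ≡ 8 (mod 11). Hence c = [10, 4, 1, 2, 8].
  Check: interpolating c through the α_i gives m(x) = 7 + 2·x (degree < 2) with m(α_i) = c_i for every i, so c is indeed a codeword.


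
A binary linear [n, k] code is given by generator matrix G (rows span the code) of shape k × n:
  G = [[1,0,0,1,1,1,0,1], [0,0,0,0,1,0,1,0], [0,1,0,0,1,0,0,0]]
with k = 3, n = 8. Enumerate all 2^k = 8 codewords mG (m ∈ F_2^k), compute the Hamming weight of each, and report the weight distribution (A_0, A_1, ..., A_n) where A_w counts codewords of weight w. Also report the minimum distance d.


Weight distribution: A_0 = 1, A_2 = 3, A_5 = 3, A_7 = 1. Minimum distance d = 2.

Enumerate all 2^3 = 8 messages m ∈ F_2^3.
For each, compute codeword c = mG in F_2^8, then tally its weight.
  m = 000 → c = 00000000, weight = 0.
  m = 100 → c = 10011101, weight = 5.
  m = 010 → c = 00001010, weight = 2.
  m = 110 → c = 10010111, weight = 5.
  m = 001 → c = 01001000, weight = 2.
  m = 101 → c = 11010101, weight = 5.
  m = 011 → c = 01000010, weight = 2.
  m = 111 → c = 11011111, weight = 7.
Tally weights:
  weight 0: 1 codewords.
  weight 2: 3 codewords.
  weight 5: 3 codewords.
  weight 7: 1 codewords.
Minimum distance d = smallest w > 0 with A_w > 0 = 2.
Sanity: Σ A_w = 8 = 2^3 = 8 ✓.


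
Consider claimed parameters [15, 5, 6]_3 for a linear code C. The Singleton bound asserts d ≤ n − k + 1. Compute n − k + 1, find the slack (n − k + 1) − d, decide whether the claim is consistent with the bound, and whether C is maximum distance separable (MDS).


Singleton RHS = n − k + 1 = 11, slack = 5, bound satisfied, not MDS.

Singleton bound: d ≤ n − k + 1.
Here n = 15, k = 5, so n − k + 1 = 11.
Given d = 6, check d ≤ 11: YES.
Slack = (n − k + 1) − d = 5.
The code is NOT MDS (slack = 5 > 0).
Description: the claimed parameters are [15, 5, 6]_3; such a code would be non-MDS.


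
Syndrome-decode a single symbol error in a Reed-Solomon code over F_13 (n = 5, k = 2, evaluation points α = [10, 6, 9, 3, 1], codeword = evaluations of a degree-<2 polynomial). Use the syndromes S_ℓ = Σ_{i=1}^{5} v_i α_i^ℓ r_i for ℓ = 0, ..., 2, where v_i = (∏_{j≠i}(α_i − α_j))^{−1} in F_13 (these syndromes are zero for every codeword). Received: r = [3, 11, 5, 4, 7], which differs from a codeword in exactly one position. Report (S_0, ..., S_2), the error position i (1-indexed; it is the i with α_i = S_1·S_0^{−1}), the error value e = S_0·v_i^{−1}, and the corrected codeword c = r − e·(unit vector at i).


S = (5, 5, 5), error at position 5, error magnitude e = 12, c = [3, 11, 5, 4, 8].

Step 1: column multipliers v_i = (∏_{j≠i}(α_i − α_j))^{−1} mod 13.
  i = 1 (α = 10): (10−6)(10−9)(10−3)(10−1) = 4·1·7·9 = 252 ≡ 5, so v_1 = 5^{−1} = 8 (mod 13).
  i = 2 (α = 6): (6−10)(6−9)(6−3)(6−1) = (−4)·(−3)·3·5 = 180 ≡ 11, so v_2 = 11^{−1} = 6 (mod 13).
  i = 3 (α = 9): (9−10)(9−6)(9−3)(9−1) = (−1)·3·6·8 = −144 ≡ 12, so v_3 = 12^{−1} = 12 (mod 13).
  i = 4 (α = 3): (3−10)(3−6)(3−9)(3−1) = (−7)·(−3)·(−6)·2 = −252 ≡ 8, so v_4 = 8^{−1} = 5 (mod 13).
  i = 5 (α = 1): (1−10)(1−6)(1−9)(1−3) = (−9)·(−5)·(−8)·(−2) = 720 ≡ 5, so v_5 = 5^{−1} = 8 (mod 13).
  v = [8, 6, 12, 5, 8].
Step 2: syndromes of r = [3, 11, 5, 4, 7] (all sums mod 13).
  S_0 = Σ v_i r_i = 8·3 + 6·11 + 12·5 + 5·4 + 8·7 = 226 ≡ 5.
  S_1 = Σ v_i α_i r_i = 8·10·3 + 6·6·11 + 12·9·5 + 5·3·4 + 8·1·7 = 1292 ≡ 5.
  α_i^2 mod 13 = [9, 10, 3, 9, 1].
  S_2 = Σ v_i α_i^2 r_i = 8·9·3 + 6·10·11 + 12·3·5 + 5·9·4 + 8·1·7 = 1292 ≡ 5.
  S = (5, 5, 5) ≠ 0, so r is not a codeword (an error is present).
Step 3: locate the error. For a single error e at position i, S_ℓ = v_i·e·α_i^ℓ, so α_err = S_1/S_0.
  S_0^{−1} = 5^{−1} = 8 (mod 13), so α_err = 5·8 = 40 ≡ 1 = α_5. Error position i = 5.
  Consistency check: S_2/S_1 = 5·8 = 40 ≡ 1 = α_err ✓ (single-error assumption holds).
Step 4: error magnitude e = S_0/v_5 = S_0·∏_{j≠5}(α_5 − α_j) = 5·5 = 25 ≡ 12 (mod 13).
Step 5: correct position 5: c_5 = r_5 − e = 7 − 12 ≡ 8 (mod 13). Hence c = [3, 11, 5, 4, 8].
  Check: interpolating c through the α_i gives m(x) = 10 + 11·x (degree < 2) with m(α_i) = c_i for every i, so c is indeed a codeword.


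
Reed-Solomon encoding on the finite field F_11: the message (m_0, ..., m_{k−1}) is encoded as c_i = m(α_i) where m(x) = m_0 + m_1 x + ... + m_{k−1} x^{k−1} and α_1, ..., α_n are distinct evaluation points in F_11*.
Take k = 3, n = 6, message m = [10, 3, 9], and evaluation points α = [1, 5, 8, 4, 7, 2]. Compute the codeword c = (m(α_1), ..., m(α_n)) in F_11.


c = [0, 8, 5, 1, 10, 8]

Message polynomial: m(x) = 10 + 3·x + 9·x^2 (mod 11).
For each evaluation point α_i, compute m(α_i) mod 11:
  α_1 = 1: Horner steps 9 → 1 → 0, so m(1) = 0.
  α_2 = 5: Horner steps 9 → 4 → 8, so m(5) = 8.
  α_3 = 8: Horner steps 9 → 9 → 5, so m(8) = 5.
  α_4 = 4: Horner steps 9 → 6 → 1, so m(4) = 1.
  α_5 = 7: Horner steps 9 → 0 → 10, so m(7) = 10.
  α_6 = 2: Horner steps 9 → 10 → 8, so m(2) = 8.
Codeword c = [0, 8, 5, 1, 10, 8] ∈ F_11^6.


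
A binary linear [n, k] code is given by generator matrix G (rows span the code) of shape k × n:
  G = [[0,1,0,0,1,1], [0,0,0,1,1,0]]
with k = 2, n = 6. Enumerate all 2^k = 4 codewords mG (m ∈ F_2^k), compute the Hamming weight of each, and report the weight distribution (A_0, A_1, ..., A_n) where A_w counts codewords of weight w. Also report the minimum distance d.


Weight distribution: A_0 = 1, A_2 = 1, A_3 = 2. Minimum distance d = 2.

Enumerate all 2^2 = 4 messages m ∈ F_2^2.
For each, compute codeword c = mG in F_2^6, then tally its weight.
  m = 00 → c = 000000, weight = 0.
  m = 10 → c = 010011, weight = 3.
  m = 01 → c = 000110, weight = 2.
  m = 11 → c = 010101, weight = 3.
Tally weights:
  weight 0: 1 codewords.
  weight 2: 1 codewords.
  weight 3: 2 codewords.
Minimum distance d = smallest w > 0 with A_w > 0 = 2.
Sanity: Σ A_w = 4 = 2^2 = 4 ✓.


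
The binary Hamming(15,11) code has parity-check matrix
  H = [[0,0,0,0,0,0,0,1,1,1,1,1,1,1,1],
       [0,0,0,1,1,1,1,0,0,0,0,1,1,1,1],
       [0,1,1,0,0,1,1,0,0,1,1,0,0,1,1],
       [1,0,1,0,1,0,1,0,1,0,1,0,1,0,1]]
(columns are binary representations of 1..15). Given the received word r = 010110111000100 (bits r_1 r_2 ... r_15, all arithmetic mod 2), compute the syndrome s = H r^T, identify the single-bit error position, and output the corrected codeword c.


s = (1, 0, 0, 0)^T, error position = 8, corrected codeword c = 010110101000100

Compute s = H r^T mod 2 one row at a time:
  s_1 = 1 + 1 + 0 + 0 + 0 + 1 + 0 + 0 = 3 ≡ 1 (mod 2).
  s_2 = 1 + 1 + 0 + 1 + 0 + 1 + 0 + 0 = 4 ≡ 0 (mod 2).
  s_3 = 1 + 0 + 0 + 1 + 0 + 0 + 0 + 0 = 2 ≡ 0 (mod 2).
  s_4 = 0 + 0 + 1 + 1 + 1 + 0 + 1 + 0 = 4 ≡ 0 (mod 2).
s = (1, 0, 0, 0)^T — this equals column 8 of H (binary 1000), so error is at position 8.
Correct: flip bit 8 of r = 010110111000100 to get c = 010110101000100.


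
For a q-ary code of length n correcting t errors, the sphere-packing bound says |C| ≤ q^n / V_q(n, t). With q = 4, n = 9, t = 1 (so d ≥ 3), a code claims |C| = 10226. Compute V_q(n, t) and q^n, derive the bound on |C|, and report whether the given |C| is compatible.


V_q(n, t) = 28, q^n = 262144, Hamming bound = 9362, |C| = 10226 > bound (violated).

Step 1: Compute V_q(n, t) = Σ_{j=0}^1 C(n, j) (q−1)^j.
  j = 0: C(9,0)·(3)^0 = 1·1 = 1.
  j = 1: C(9,1)·(3)^1 = 9·3 = 27.
  V_q(n, t) = 1 + 27 = 28.
Step 2: q^n = 4^9 = 262144.
Step 3: Hamming bound ⌊q^n / V_q(n,t)⌋ = ⌊262144/28⌋ = 9362.
Step 4: Compare |C| = 10226 to 9362: violated.
The claimed |C| lies above the Hamming bound, so no 4-ary code of length 9 with d ≥ 3 can have 10226 codewords.


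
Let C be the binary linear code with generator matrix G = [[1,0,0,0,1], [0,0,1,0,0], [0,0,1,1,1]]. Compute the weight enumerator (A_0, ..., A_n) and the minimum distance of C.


Weight distribution: A_0 = 1, A_1 = 1, A_2 = 3, A_3 = 3. Minimum distance d = 1.

Enumerate all 2^3 = 8 messages m ∈ F_2^3.
For each, compute codeword c = mG in F_2^5, then tally its weight.
  m = 000 → c = 00000, weight = 0.
  m = 100 → c = 10001, weight = 2.
  m = 010 → c = 00100, weight = 1.
  m = 110 → c = 10101, weight = 3.
  m = 001 → c = 00111, weight = 3.
  m = 101 → c = 10110, weight = 3.
  m = 011 → c = 00011, weight = 2.
  m = 111 → c = 10010, weight = 2.
Tally weights:
  weight 0: 1 codewords.
  weight 1: 1 codewords.
  weight 2: 3 codewords.
  weight 3: 3 codewords.
Minimum distance d = smallest w > 0 with A_w > 0 = 1.
Sanity: Σ A_w = 8 = 2^3 = 8 ✓.


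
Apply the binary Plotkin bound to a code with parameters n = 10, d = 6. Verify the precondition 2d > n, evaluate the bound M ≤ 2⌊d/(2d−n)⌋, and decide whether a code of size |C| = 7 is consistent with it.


Plotkin bound M ≤ 6; given |C| = 7 > bound (violated).

Check applicability: 2d = 12, n = 10.
2d − n = 2 > 0, so Plotkin applies.
Compute d/(2d−n) = 6/2 ≈ 3.0000.
⌊d/(2d−n)⌋ = 3.
Plotkin bound: M ≤ 2·3 = 6.
Given |C| = 7, check: VIOLATED.
This |C| is above the Plotkin bound, so no binary code with n = 10, d = 6 and 7 codewords exists.


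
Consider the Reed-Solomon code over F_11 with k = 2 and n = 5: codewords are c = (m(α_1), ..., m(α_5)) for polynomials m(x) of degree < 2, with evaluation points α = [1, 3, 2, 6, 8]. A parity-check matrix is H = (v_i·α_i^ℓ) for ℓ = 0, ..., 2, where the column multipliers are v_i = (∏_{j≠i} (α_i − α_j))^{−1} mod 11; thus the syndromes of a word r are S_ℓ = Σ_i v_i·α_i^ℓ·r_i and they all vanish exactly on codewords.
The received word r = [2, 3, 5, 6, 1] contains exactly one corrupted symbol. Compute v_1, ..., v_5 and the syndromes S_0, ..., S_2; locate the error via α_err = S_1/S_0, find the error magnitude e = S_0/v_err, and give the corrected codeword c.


S = (9, 5, 4), error at position 2, error magnitude e = 6, c = [2, 8, 5, 6, 1].

Step 1: column multipliers v_i = (∏_{j≠i}(α_i − α_j))^{−1} mod 11.
  i = 1 (α = 1): (1−3)(1−2)(1−6)(1−8) = (−2)·(−1)·(−5)·(−7) = 70 ≡ 4, so v_1 = 4^{−1} = 3 (mod 11).
  i = 2 (α = 3): (3−1)(3−2)(3−6)(3−8) = 2·1·(−3)·(−5) = 30 ≡ 8, so v_2 = 8^{−1} = 7 (mod 11).
  i = 3 (α = 2): (2−1)(2−3)(2−6)(2−8) = 1·(−1)·(−4)·(−6) = −24 ≡ 9, so v_3 = 9^{−1} = 5 (mod 11).
  i = 4 (α = 6): (6−1)(6−3)(6−2)(6−8) = 5·3·4·(−2) = −120 ≡ 1, so v_4 = 1^{−1} = 1 (mod 11).
  i = 5 (α = 8): (8−1)(8−3)(8−2)(8−6) = 7·5·6·2 = 420 ≡ 2, so v_5 = 2^{−1} = 6 (mod 11).
  v = [3, 7, 5, 1, 6].
Step 2: syndromes of r = [2, 3, 5, 6, 1] (all sums mod 11).
  S_0 = Σ v_i r_i = 3·2 + 7·3 + 5·5 + 1·6 + 6·1 = 64 ≡ 9.
  S_1 = Σ v_i α_i r_i = 3·1·2 + 7·3·3 + 5·2·5 + 1·6·6 + 6·8·1 = 203 ≡ 5.
  α_i^2 mod 11 = [1, 9, 4, 3, 9].
  S_2 = Σ v_i α_i^2 r_i = 3·1·2 + 7·9·3 + 5·4·5 + 1·3·6 + 6·9·1 = 367 ≡ 4.
  S = (9, 5, 4) ≠ 0, so r is not a codeword (an error is present).
Step 3: locate the error. For a single error e at position i, S_ℓ = v_i·e·α_i^ℓ, so α_err = S_1/S_0.
  S_0^{−1} = 9^{−1} = 5 (mod 11), so α_err = 5·5 = 25 ≡ 3 = α_2. Error position i = 2.
  Consistency check: S_2/S_1 = 4·9 = 36 ≡ 3 = α_err ✓ (single-error assumption holds).
Step 4: error magnitude e = S_0/v_2 = S_0·∏_{j≠2}(α_2 − α_j) = 9·8 = 72 ≡ 6 (mod 11).
Step 5: correct position 2: c_2 = r_2 − e = 3 − 6 ≡ 8 (mod 11). Hence c = [2, 8, 5, 6, 1].
  Check: interpolating c through the α_i gives m(x) = 10 + 3·x (degree < 2) with m(α_i) = c_i for every i, so c is indeed a codeword.


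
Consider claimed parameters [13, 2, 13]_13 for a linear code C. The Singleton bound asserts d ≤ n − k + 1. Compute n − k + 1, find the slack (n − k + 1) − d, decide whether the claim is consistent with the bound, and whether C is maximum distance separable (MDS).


Singleton RHS = n − k + 1 = 12, slack = -1, bound violated (no such code; not MDS).

Singleton bound: d ≤ n − k + 1.
Here n = 13, k = 2, so n − k + 1 = 12.
Given d = 13, check d ≤ 12: NO.
Slack = (n − k + 1) − d = -1.
The slack is negative: d = 13 exceeds n − k + 1 = 12 by 1, so the Singleton bound is violated and no linear [13, 2, 13]_13 code can exist. In particular it is not MDS (MDS requires d = n − k + 1 exactly).
Description: the claimed parameters are [13, 2, 13]_13; such a code would be impossible (violates the Singleton bound).


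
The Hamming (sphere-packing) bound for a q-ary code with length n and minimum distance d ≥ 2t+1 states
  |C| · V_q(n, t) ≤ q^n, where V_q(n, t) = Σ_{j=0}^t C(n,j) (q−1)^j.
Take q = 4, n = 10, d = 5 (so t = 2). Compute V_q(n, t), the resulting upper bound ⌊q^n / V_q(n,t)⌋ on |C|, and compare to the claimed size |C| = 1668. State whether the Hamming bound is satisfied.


V_q(n, t) = 436, q^n = 1048576, Hamming bound = 2404, |C| = 1668 ≤ bound (satisfied).

Step 1: Compute V_q(n, t) = Σ_{j=0}^2 C(n, j) (q−1)^j.
  j = 0: C(10,0)·(3)^0 = 1·1 = 1.
  j = 1: C(10,1)·(3)^1 = 10·3 = 30.
  j = 2: C(10,2)·(3)^2 = 45·9 = 405.
  V_q(n, t) = 1 + 30 + 405 = 436.
Step 2: q^n = 4^10 = 1048576.
Step 3: Hamming bound ⌊q^n / V_q(n,t)⌋ = ⌊1048576/436⌋ = 2404.
Step 4: Compare |C| = 1668 to 2404: satisfied.
The claimed |C| lies below the Hamming bound.


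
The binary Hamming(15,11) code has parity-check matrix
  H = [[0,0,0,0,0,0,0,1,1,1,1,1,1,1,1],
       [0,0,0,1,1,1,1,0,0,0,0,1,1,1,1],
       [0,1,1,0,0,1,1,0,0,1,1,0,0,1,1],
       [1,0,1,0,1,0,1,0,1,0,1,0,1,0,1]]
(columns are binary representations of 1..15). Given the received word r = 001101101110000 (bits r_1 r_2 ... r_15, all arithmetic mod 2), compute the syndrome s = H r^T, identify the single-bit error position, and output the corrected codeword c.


s = (1, 1, 1, 0)^T, error position = 14, corrected codeword c = 001101101110010

Compute s = H r^T mod 2 one row at a time:
  s_1 = 0 + 1 + 1 + 1 + 0 + 0 + 0 + 0 = 3 ≡ 1 (mod 2).
  s_2 = 1 + 0 + 1 + 1 + 0 + 0 + 0 + 0 = 3 ≡ 1 (mod 2).
  s_3 = 0 + 1 + 1 + 1 + 1 + 1 + 0 + 0 = 5 ≡ 1 (mod 2).
  s_4 = 0 + 1 + 0 + 1 + 1 + 1 + 0 + 0 = 4 ≡ 0 (mod 2).
s = (1, 1, 1, 0)^T — this equals column 14 of H (binary 1110), so error is at position 14.
Correct: flip bit 14 of r = 001101101110000 to get c = 001101101110010.


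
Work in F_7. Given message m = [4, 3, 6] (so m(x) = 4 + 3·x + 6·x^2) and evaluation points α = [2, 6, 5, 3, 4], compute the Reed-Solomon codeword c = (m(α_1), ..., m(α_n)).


c = [6, 0, 1, 4, 0]

Message polynomial: m(x) = 4 + 3·x + 6·x^2 (mod 7).
For each evaluation point α_i, compute m(α_i) mod 7:
  α_1 = 2: Horner steps 6 → 1 → 6, so m(2) = 6.
  α_2 = 6: Horner steps 6 → 4 → 0, so m(6) = 0.
  α_3 = 5: Horner steps 6 → 5 → 1, so m(5) = 1.
  α_4 = 3: Horner steps 6 → 0 → 4, so m(3) = 4.
  α_5 = 4: Horner steps 6 → 6 → 0, so m(4) = 0.
Codeword c = [6, 0, 1, 4, 0] ∈ F_7^5.


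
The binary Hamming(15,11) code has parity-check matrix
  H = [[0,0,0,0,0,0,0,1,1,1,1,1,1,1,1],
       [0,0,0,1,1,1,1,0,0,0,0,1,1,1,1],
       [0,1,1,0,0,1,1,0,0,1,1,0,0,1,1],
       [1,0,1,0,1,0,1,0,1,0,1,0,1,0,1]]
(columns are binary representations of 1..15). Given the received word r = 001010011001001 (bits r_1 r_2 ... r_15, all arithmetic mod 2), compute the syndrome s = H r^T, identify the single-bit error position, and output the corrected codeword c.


s = (0, 1, 0, 0)^T, error position = 4, corrected codeword c = 001110011001001

Compute s = H r^T mod 2 one row at a time:
  s_1 = 1 + 1 + 0 + 0 + 1 + 0 + 0 + 1 = 4 ≡ 0 (mod 2).
  s_2 = 0 + 1 + 0 + 0 + 1 + 0 + 0 + 1 = 3 ≡ 1 (mod 2).
  s_3 = 0 + 1 + 0 + 0 + 0 + 0 + 0 + 1 = 2 ≡ 0 (mod 2).
  s_4 = 0 + 1 + 1 + 0 + 1 + 0 + 0 + 1 = 4 ≡ 0 (mod 2).
s = (0, 1, 0, 0)^T — this equals column 4 of H (binary 0100), so error is at position 4.
Correct: flip bit 4 of r = 001010011001001 to get c = 001110011001001.


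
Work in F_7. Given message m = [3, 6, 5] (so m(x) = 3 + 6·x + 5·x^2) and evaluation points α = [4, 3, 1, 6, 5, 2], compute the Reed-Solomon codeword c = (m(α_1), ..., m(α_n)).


c = [2, 3, 0, 2, 4, 0]

Message polynomial: m(x) = 3 + 6·x + 5·x^2 (mod 7).
For each evaluation point α_i, compute m(α_i) mod 7:
  α_1 = 4: Horner steps 5 → 5 → 2, so m(4) = 2.
  α_2 = 3: Horner steps 5 → 0 → 3, so m(3) = 3.
  α_3 = 1: Horner steps 5 → 4 → 0, so m(1) = 0.
  α_4 = 6: Horner steps 5 → 1 → 2, so m(6) = 2.
  α_5 = 5: Horner steps 5 → 3 → 4, so m(5) = 4.
  α_6 = 2: Horner steps 5 → 2 → 0, so m(2) = 0.
Codeword c = [2, 3, 0, 2, 4, 0] ∈ F_7^6.


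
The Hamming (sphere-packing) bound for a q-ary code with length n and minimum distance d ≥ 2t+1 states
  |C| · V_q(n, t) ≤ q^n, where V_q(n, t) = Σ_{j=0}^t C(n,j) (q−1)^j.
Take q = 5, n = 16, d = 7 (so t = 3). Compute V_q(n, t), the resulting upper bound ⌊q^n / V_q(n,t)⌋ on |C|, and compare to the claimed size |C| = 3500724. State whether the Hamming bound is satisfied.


V_q(n, t) = 37825, q^n = 152587890625, Hamming bound = 4034048, |C| = 3500724 ≤ bound (satisfied).

Step 1: Compute V_q(n, t) = Σ_{j=0}^3 C(n, j) (q−1)^j.
  j = 0: C(16,0)·(4)^0 = 1·1 = 1.
  j = 1: C(16,1)·(4)^1 = 16·4 = 64.
  j = 2: C(16,2)·(4)^2 = 120·16 = 1920.
  j = 3: C(16,3)·(4)^3 = 560·64 = 35840.
  V_q(n, t) = 1 + 64 + 1920 + 35840 = 37825.
Step 2: q^n = 5^16 = 152587890625.
Step 3: Hamming bound ⌊q^n / V_q(n,t)⌋ = ⌊152587890625/37825⌋ = 4034048.
Step 4: Compare |C| = 3500724 to 4034048: satisfied.
The claimed |C| lies below the Hamming bound.


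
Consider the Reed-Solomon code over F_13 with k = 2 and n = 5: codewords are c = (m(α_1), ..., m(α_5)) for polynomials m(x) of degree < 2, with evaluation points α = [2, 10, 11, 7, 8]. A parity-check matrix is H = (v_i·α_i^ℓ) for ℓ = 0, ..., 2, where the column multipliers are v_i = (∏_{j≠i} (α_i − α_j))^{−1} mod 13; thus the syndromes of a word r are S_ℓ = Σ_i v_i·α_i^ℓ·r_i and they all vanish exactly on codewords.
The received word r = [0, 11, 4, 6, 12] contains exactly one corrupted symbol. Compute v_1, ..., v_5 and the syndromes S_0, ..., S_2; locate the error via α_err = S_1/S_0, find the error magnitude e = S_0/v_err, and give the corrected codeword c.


S = (12, 11, 9), error at position 1, error magnitude e = 11, c = [2, 11, 4, 6, 12].

Step 1: column multipliers v_i = (∏_{j≠i}(α_i − α_j))^{−1} mod 13.
  i = 1 (α = 2): (2−10)(2−11)(2−7)(2−8) = (−8)·(−9)·(−5)·(−6) = 2160 ≡ 2, so v_1 = 2^{−1} = 7 (mod 13).
  i = 2 (α = 10): (10−2)(10−11)(10−7)(10−8) = 8·(−1)·3·2 = −48 ≡ 4, so v_2 = 4^{−1} = 10 (mod 13).
  i = 3 (α = 11): (11−2)(11−10)(11−7)(11−8) = 9·1·4·3 = 108 ≡ 4, so v_3 = 4^{−1} = 10 (mod 13).
  i = 4 (α = 7): (7−2)(7−10)(7−11)(7−8) = 5·(−3)·(−4)·(−1) = −60 ≡ 5, so v_4 = 5^{−1} = 8 (mod 13).
  i = 5 (α = 8): (8−2)(8−10)(8−11)(8−7) = 6·(−2)·(−3)·1 = 36 ≡ 10, so v_5 = 10^{−1} = 4 (mod 13).
  v = [7, 10, 10, 8, 4].
Step 2: syndromes of r = [0, 11, 4, 6, 12] (all sums mod 13).
  S_0 = Σ v_i r_i = 7·0 + 10·11 + 10·4 + 8·6 + 4·12 = 246 ≡ 12.
  S_1 = Σ v_i α_i r_i = 7·2·0 + 10·10·11 + 10·11·4 + 8·7·6 + 4·8·12 = 2260 ≡ 11.
  α_i^2 mod 13 = [4, 9, 4, 10, 12].
  S_2 = Σ v_i α_i^2 r_i = 7·4·0 + 10·9·11 + 10·4·4 + 8·10·6 + 4·12·12 = 2206 ≡ 9.
  S = (12, 11, 9) ≠ 0, so r is not a codeword (an error is present).
Step 3: locate the error. For a single error e at position i, S_ℓ = v_i·e·α_i^ℓ, so α_err = S_1/S_0.
  S_0^{−1} = 12^{−1} = 12 (mod 13), so α_err = 11·12 = 132 ≡ 2 = α_1. Error position i = 1.
  Consistency check: S_2/S_1 = 9·6 = 54 ≡ 2 = α_err ✓ (single-error assumption holds).
Step 4: error magnitude e = S_0/v_1 = S_0·∏_{j≠1}(α_1 − α_j) = 12·2 = 24 ≡ 11 (mod 13).
Step 5: correct position 1: c_1 = r_1 − e = 0 − 11 ≡ 2 (mod 13). Hence c = [2, 11, 4, 6, 12].
  Check: interpolating c through the α_i gives m(x) = 3 + 6·x (degree < 2) with m(α_i) = c_i for every i, so c is indeed a codeword.


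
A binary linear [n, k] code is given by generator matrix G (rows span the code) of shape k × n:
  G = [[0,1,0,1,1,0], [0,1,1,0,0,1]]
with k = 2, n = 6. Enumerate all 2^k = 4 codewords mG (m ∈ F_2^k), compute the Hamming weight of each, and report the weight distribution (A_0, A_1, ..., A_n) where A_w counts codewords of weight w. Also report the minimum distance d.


Weight distribution: A_0 = 1, A_3 = 2, A_4 = 1. Minimum distance d = 3.

Enumerate all 2^2 = 4 messages m ∈ F_2^2.
For each, compute codeword c = mG in F_2^6, then tally its weight.
  m = 00 → c = 000000, weight = 0.
  m = 10 → c = 010110, weight = 3.
  m = 01 → c = 011001, weight = 3.
  m = 11 → c = 001111, weight = 4.
Tally weights:
  weight 0: 1 codewords.
  weight 3: 2 codewords.
  weight 4: 1 codewords.
Minimum distance d = smallest w > 0 with A_w > 0 = 3.
Sanity: Σ A_w = 4 = 2^2 = 4 ✓.


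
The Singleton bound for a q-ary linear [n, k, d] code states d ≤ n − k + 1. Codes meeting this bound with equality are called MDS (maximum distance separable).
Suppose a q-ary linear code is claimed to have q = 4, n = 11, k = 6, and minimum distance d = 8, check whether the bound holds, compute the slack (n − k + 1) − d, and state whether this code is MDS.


Singleton RHS = n − k + 1 = 6, slack = -2, bound violated (no such code; not MDS).

Singleton bound: d ≤ n − k + 1.
Here n = 11, k = 6, so n − k + 1 = 6.
Given d = 8, check d ≤ 6: NO.
Slack = (n − k + 1) − d = -2.
The slack is negative: d = 8 exceeds n − k + 1 = 6 by 2, so the Singleton bound is violated and no linear [11, 6, 8]_4 code can exist. In particular it is not MDS (MDS requires d = n − k + 1 exactly).
Description: the claimed parameters are [11, 6, 8]_4; such a code would be impossible (violates the Singleton bound).


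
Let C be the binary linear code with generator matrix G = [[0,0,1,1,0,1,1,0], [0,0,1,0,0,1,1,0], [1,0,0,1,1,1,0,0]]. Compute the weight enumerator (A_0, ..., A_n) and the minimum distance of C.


Weight distribution: A_0 = 1, A_1 = 1, A_3 = 2, A_4 = 3, A_5 = 1. Minimum distance d = 1.

Enumerate all 2^3 = 8 messages m ∈ F_2^3.
For each, compute codeword c = mG in F_2^8, then tally its weight.
  m = 000 → c = 00000000, weight = 0.
  m = 100 → c = 00110110, weight = 4.
  m = 010 → c = 00100110, weight = 3.
  m = 110 → c = 00010000, weight = 1.
  m = 001 → c = 10011100, weight = 4.
  m = 101 → c = 10101010, weight = 4.
  m = 011 → c = 10111010, weight = 5.
  m = 111 → c = 10001100, weight = 3.
Tally weights:
  weight 0: 1 codewords.
  weight 1: 1 codewords.
  weight 3: 2 codewords.
  weight 4: 3 codewords.
  weight 5: 1 codewords.
Minimum distance d = smallest w > 0 with A_w > 0 = 1.
Sanity: Σ A_w = 8 = 2^3 = 8 ✓.


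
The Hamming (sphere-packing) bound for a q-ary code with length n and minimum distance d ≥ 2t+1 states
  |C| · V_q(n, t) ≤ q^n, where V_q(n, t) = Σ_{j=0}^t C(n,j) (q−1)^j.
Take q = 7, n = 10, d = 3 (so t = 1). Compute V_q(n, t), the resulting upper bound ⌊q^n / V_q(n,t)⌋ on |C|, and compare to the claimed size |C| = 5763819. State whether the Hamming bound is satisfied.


V_q(n, t) = 61, q^n = 282475249, Hamming bound = 4630741, |C| = 5763819 > bound (violated).

Step 1: Compute V_q(n, t) = Σ_{j=0}^1 C(n, j) (q−1)^j.
  j = 0: C(10,0)·(6)^0 = 1·1 = 1.
  j = 1: C(10,1)·(6)^1 = 10·6 = 60.
  V_q(n, t) = 1 + 60 = 61.
Step 2: q^n = 7^10 = 282475249.
Step 3: Hamming bound ⌊q^n / V_q(n,t)⌋ = ⌊282475249/61⌋ = 4630741.
Step 4: Compare |C| = 5763819 to 4630741: violated.
The claimed |C| lies above the Hamming bound, so no 7-ary code of length 10 with d ≥ 3 can have 5763819 codewords.


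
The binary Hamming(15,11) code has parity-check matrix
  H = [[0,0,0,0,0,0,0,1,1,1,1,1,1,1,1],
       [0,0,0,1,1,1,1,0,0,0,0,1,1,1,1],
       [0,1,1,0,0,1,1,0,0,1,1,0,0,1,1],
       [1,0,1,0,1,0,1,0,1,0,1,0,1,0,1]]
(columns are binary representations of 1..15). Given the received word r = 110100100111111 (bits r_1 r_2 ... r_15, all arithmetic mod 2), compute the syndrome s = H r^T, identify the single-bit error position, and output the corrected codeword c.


s = (0, 0, 0, 1)^T, error position = 1, corrected codeword c = 010100100111111

Compute s = H r^T mod 2 one row at a time:
  s_1 = 0 + 0 + 1 + 1 + 1 + 1 + 1 + 1 = 6 ≡ 0 (mod 2).
  s_2 = 1 + 0 + 0 + 1 + 1 + 1 + 1 + 1 = 6 ≡ 0 (mod 2).
  s_3 = 1 + 0 + 0 + 1 + 1 + 1 + 1 + 1 = 6 ≡ 0 (mod 2).
  s_4 = 1 + 0 + 0 + 1 + 0 + 1 + 1 + 1 = 5 ≡ 1 (mod 2).
s = (0, 0, 0, 1)^T — this equals column 1 of H (binary 0001), so error is at position 1.
Correct: flip bit 1 of r = 110100100111111 to get c = 010100100111111.


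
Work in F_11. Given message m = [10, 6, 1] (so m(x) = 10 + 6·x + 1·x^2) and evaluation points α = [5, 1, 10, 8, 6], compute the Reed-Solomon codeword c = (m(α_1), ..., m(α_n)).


c = [10, 6, 5, 1, 5]

Message polynomial: m(x) = 10 + 6·x + 1·x^2 (mod 11).
For each evaluation point α_i, compute m(α_i) mod 11:
  α_1 = 5: Horner steps 1 → 0 → 10, so m(5) = 10.
  α_2 = 1: Horner steps 1 → 7 → 6, so m(1) = 6.
  α_3 = 10: Horner steps 1 → 5 → 5, so m(10) = 5.
  α_4 = 8: Horner steps 1 → 3 → 1, so m(8) = 1.
  α_5 = 6: Horner steps 1 → 1 → 5, so m(6) = 5.
Codeword c = [10, 6, 5, 1, 5] ∈ F_11^5.


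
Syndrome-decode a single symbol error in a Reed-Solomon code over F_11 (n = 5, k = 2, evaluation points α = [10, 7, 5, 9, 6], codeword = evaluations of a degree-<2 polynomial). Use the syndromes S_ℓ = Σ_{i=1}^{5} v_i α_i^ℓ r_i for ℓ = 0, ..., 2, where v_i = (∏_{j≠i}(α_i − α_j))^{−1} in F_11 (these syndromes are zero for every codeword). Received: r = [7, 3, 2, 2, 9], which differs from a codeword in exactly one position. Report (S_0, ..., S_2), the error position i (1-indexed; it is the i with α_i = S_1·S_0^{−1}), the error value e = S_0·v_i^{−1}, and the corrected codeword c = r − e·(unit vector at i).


S = (6, 8, 7), error at position 3, error magnitude e = 9, c = [7, 3, 4, 2, 9].

Step 1: column multipliers v_i = (∏_{j≠i}(α_i − α_j))^{−1} mod 11.
  i = 1 (α = 10): (10−7)(10−5)(10−9)(10−6) = 3·5·1·4 = 60 ≡ 5, so v_1 = 5^{−1} = 9 (mod 11).
  i = 2 (α = 7): (7−10)(7−5)(7−9)(7−6) = (−3)·2·(−2)·1 = 12 ≡ 1, so v_2 = 1^{−1} = 1 (mod 11).
  i = 3 (α = 5): (5−10)(5−7)(5−9)(5−6) = (−5)·(−2)·(−4)·(−1) = 40 ≡ 7, so v_3 = 7^{−1} = 8 (mod 11).
  i = 4 (α = 9): (9−10)(9−7)(9−5)(9−6) = (−1)·2·4·3 = −24 ≡ 9, so v_4 = 9^{−1} = 5 (mod 11).
  i = 5 (α = 6): (6−10)(6−7)(6−5)(6−9) = (−4)·(−1)·1·(−3) = −12 ≡ 10, so v_5 = 10^{−1} = 10 (mod 11).
  v = [9, 1, 8, 5, 10].
Step 2: syndromes of r = [7, 3, 2, 2, 9] (all sums mod 11).
  S_0 = Σ v_i r_i = 9·7 + 1·3 + 8·2 + 5·2 + 10·9 = 182 ≡ 6.
  S_1 = Σ v_i α_i r_i = 9·10·7 + 1·7·3 + 8·5·2 + 5·9·2 + 10·6·9 = 1361 ≡ 8.
  α_i^2 mod 11 = [1, 5, 3, 4, 3].
  S_2 = Σ v_i α_i^2 r_i = 9·1·7 + 1·5·3 + 8·3·2 + 5·4·2 + 10·3·9 = 436 ≡ 7.
  S = (6, 8, 7) ≠ 0, so r is not a codeword (an error is present).
Step 3: locate the error. For a single error e at position i, S_ℓ = v_i·e·α_i^ℓ, so α_err = S_1/S_0.
  S_0^{−1} = 6^{−1} = 2 (mod 11), so α_err = 8·2 = 16 ≡ 5 = α_3. Error position i = 3.
  Consistency check: S_2/S_1 = 7·7 = 49 ≡ 5 = α_err ✓ (single-error assumption holds).
Step 4: error magnitude e = S_0/v_3 = S_0·∏_{j≠3}(α_3 − α_j) = 6·7 = 42 ≡ 9 (mod 11).
Step 5: correct position 3: c_3 = r_3 − e = 2 − 9 ≡ 4 (mod 11). Hence c = [7, 3, 4, 2, 9].
  Check: interpolating c through the α_i gives m(x) = 1 + 5·x (degree < 2) with m(α_i) = c_i for every i, so c is indeed a codeword.


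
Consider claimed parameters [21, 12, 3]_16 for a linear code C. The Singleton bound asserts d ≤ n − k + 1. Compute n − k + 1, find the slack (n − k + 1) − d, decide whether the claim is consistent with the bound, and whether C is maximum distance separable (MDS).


Singleton RHS = n − k + 1 = 10, slack = 7, bound satisfied, not MDS.

Singleton bound: d ≤ n − k + 1.
Here n = 21, k = 12, so n − k + 1 = 10.
Given d = 3, check d ≤ 10: YES.
Slack = (n − k + 1) − d = 7.
The code is NOT MDS (slack = 7 > 0).
Description: the claimed parameters are [21, 12, 3]_16; such a code would be non-MDS.


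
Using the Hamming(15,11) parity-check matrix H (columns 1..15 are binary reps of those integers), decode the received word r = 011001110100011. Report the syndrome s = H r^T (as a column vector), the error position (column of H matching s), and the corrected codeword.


s = (0, 0, 1, 1)^T, error position = 3, corrected codeword c = 010001110100011

Compute s = H r^T mod 2 one row at a time:
  s_1 = 1 + 0 + 1 + 0 + 0 + 0 + 1 + 1 = 4 ≡ 0 (mod 2).
  s_2 = 0 + 0 + 1 + 1 + 0 + 0 + 1 + 1 = 4 ≡ 0 (mod 2).
  s_3 = 1 + 1 + 1 + 1 + 1 + 0 + 1 + 1 = 7 ≡ 1 (mod 2).
  s_4 = 0 + 1 + 0 + 1 + 0 + 0 + 0 + 1 = 3 ≡ 1 (mod 2).
s = (0, 0, 1, 1)^T — this equals column 3 of H (binary 0011), so error is at position 3.
Correct: flip bit 3 of r = 011001110100011 to get c = 010001110100011.


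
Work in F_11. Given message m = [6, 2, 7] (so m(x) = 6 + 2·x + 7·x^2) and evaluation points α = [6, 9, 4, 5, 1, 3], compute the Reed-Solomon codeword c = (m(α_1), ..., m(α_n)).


c = [6, 8, 5, 4, 4, 9]

Message polynomial: m(x) = 6 + 2·x + 7·x^2 (mod 11).
For each evaluation point α_i, compute m(α_i) mod 11:
  α_1 = 6: Horner steps 7 → 0 → 6, so m(6) = 6.
  α_2 = 9: Horner steps 7 → 10 → 8, so m(9) = 8.
  α_3 = 4: Horner steps 7 → 8 → 5, so m(4) = 5.
  α_4 = 5: Horner steps 7 → 4 → 4, so m(5) = 4.
  α_5 = 1: Horner steps 7 → 9 → 4, so m(1) = 4.
  α_6 = 3: Horner steps 7 → 1 → 9, so m(3) = 9.
Codeword c = [6, 8, 5, 4, 4, 9] ∈ F_11^6.


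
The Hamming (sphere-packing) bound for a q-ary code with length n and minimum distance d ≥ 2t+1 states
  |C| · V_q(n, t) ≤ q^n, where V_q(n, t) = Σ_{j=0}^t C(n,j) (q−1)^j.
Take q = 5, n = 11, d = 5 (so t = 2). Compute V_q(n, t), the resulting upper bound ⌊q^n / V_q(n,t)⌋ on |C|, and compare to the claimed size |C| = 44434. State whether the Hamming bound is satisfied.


V_q(n, t) = 925, q^n = 48828125, Hamming bound = 52787, |C| = 44434 ≤ bound (satisfied).

Step 1: Compute V_q(n, t) = Σ_{j=0}^2 C(n, j) (q−1)^j.
  j = 0: C(11,0)·(4)^0 = 1·1 = 1.
  j = 1: C(11,1)·(4)^1 = 11·4 = 44.
  j = 2: C(11,2)·(4)^2 = 55·16 = 880.
  V_q(n, t) = 1 + 44 + 880 = 925.
Step 2: q^n = 5^11 = 48828125.
Step 3: Hamming bound ⌊q^n / V_q(n,t)⌋ = ⌊48828125/925⌋ = 52787.
Step 4: Compare |C| = 44434 to 52787: satisfied.
The claimed |C| lies below the Hamming bound.


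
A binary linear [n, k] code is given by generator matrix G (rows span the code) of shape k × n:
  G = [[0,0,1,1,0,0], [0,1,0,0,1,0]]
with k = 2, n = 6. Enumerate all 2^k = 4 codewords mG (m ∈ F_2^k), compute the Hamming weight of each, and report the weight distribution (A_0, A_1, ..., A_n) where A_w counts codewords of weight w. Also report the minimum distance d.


Weight distribution: A_0 = 1, A_2 = 2, A_4 = 1. Minimum distance d = 2.

Enumerate all 2^2 = 4 messages m ∈ F_2^2.
For each, compute codeword c = mG in F_2^6, then tally its weight.
  m = 00 → c = 000000, weight = 0.
  m = 10 → c = 001100, weight = 2.
  m = 01 → c = 010010, weight = 2.
  m = 11 → c = 011110, weight = 4.
Tally weights:
  weight 0: 1 codewords.
  weight 2: 2 codewords.
  weight 4: 1 codewords.
Minimum distance d = smallest w > 0 with A_w > 0 = 2.
Sanity: Σ A_w = 4 = 2^2 = 4 ✓.


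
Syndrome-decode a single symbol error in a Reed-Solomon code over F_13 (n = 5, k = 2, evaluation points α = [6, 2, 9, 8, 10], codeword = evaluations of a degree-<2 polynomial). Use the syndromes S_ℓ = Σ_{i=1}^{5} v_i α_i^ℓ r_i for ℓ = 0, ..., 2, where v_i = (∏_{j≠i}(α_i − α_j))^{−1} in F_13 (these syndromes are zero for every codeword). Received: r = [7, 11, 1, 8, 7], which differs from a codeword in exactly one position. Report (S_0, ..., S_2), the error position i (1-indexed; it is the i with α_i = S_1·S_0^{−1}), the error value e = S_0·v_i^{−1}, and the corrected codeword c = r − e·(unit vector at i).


S = (3, 5, 4), error at position 1, error magnitude e = 11, c = [9, 11, 1, 8, 7].

Step 1: column multipliers v_i = (∏_{j≠i}(α_i − α_j))^{−1} mod 13.
  i = 1 (α = 6): (6−2)(6−9)(6−8)(6−10) = 4·(−3)·(−2)·(−4) = −96 ≡ 8, so v_1 = 8^{−1} = 5 (mod 13).
  i = 2 (α = 2): (2−6)(2−9)(2−8)(2−10) = (−4)·(−7)·(−6)·(−8) = 1344 ≡ 5, so v_2 = 5^{−1} = 8 (mod 13).
  i = 3 (α = 9): (9−6)(9−2)(9−8)(9−10) = 3·7·1·(−1) = −21 ≡ 5, so v_3 = 5^{−1} = 8 (mod 13).
  i = 4 (α = 8): (8−6)(8−2)(8−9)(8−10) = 2·6·(−1)·(−2) = 24 ≡ 11, so v_4 = 11^{−1} = 6 (mod 13).
  i = 5 (α = 10): (10−6)(10−2)(10−9)(10−8) = 4·8·1·2 = 64 ≡ 12, so v_5 = 12^{−1} = 12 (mod 13).
  v = [5, 8, 8, 6, 12].
Step 2: syndromes of r = [7, 11, 1, 8, 7] (all sums mod 13).
  S_0 = Σ v_i r_i = 5·7 + 8·11 + 8·1 + 6·8 + 12·7 = 263 ≡ 3.
  S_1 = Σ v_i α_i r_i = 5·6·7 + 8·2·11 + 8·9·1 + 6·8·8 + 12·10·7 = 1682 ≡ 5.
  α_i^2 mod 13 = [10, 4, 3, 12, 9].
  S_2 = Σ v_i α_i^2 r_i = 5·10·7 + 8·4·11 + 8·3·1 + 6·12·8 + 12·9·7 = 2058 ≡ 4.
  S = (3, 5, 4) ≠ 0, so r is not a codeword (an error is present).
Step 3: locate the error. For a single error e at position i, S_ℓ = v_i·e·α_i^ℓ, so α_err = S_1/S_0.
  S_0^{−1} = 3^{−1} = 9 (mod 13), so α_err = 5·9 = 45 ≡ 6 = α_1. Error position i = 1.
  Consistency check: S_2/S_1 = 4·8 = 32 ≡ 6 = α_err ✓ (single-error assumption holds).
Step 4: error magnitude e = S_0/v_1 = S_0·∏_{j≠1}(α_1 − α_j) = 3·8 = 24 ≡ 11 (mod 13).
Step 5: correct position 1: c_1 = r_1 − e = 7 − 11 ≡ 9 (mod 13). Hence c = [9, 11, 1, 8, 7].
  Check: interpolating c through the α_i gives m(x) = 12 + 6·x (degree < 2) with m(α_i) = c_i for every i, so c is indeed a codeword.


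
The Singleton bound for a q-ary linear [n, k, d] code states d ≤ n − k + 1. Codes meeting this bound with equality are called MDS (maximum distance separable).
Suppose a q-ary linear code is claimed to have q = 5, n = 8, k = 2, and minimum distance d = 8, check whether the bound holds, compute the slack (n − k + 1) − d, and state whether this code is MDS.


Singleton RHS = n − k + 1 = 7, slack = -1, bound violated (no such code; not MDS).

Singleton bound: d ≤ n − k + 1.
Here n = 8, k = 2, so n − k + 1 = 7.
Given d = 8, check d ≤ 7: NO.
Slack = (n − k + 1) − d = -1.
The slack is negative: d = 8 exceeds n − k + 1 = 7 by 1, so the Singleton bound is violated and no linear [8, 2, 8]_5 code can exist. In particular it is not MDS (MDS requires d = n − k + 1 exactly).
Description: the claimed parameters are [8, 2, 8]_5; such a code would be impossible (violates the Singleton bound).


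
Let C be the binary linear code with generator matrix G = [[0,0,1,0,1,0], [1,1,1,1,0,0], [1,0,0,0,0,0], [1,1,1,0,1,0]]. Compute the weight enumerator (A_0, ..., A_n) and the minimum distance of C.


Weight distribution: A_0 = 1, A_1 = 2, A_2 = 4, A_3 = 6, A_4 = 3. Minimum distance d = 1.

Enumerate all 2^4 = 16 messages m ∈ F_2^4.
For each, compute codeword c = mG in F_2^6, then tally its weight.
  m = 0000 → c = 000000, weight = 0.
  m = 1000 → c = 001010, weight = 2.
  m = 0100 → c = 111100, weight = 4.
  m = 1100 → c = 110110, weight = 4.
  m = 0010 → c = 100000, weight = 1.
  m = 1010 → c = 101010, weight = 3.
  m = 0110 → c = 011100, weight = 3.
  m = 1110 → c = 010110, weight = 3.
  m = 0001 → c = 111010, weight = 4.
  m = 1001 → c = 110000, weight = 2.
  m = 0101 → c = 000110, weight = 2.
  m = 1101 → c = 001100, weight = 2.
  m = 0011 → c = 011010, weight = 3.
  m = 1011 → c = 010000, weight = 1.
  m = 0111 → c = 100110, weight = 3.
  m = 1111 → c = 101100, weight = 3.
Tally weights:
  weight 0: 1 codewords.
  weight 1: 2 codewords.
  weight 2: 4 codewords.
  weight 3: 6 codewords.
  weight 4: 3 codewords.
Minimum distance d = smallest w > 0 with A_w > 0 = 1.
Sanity: Σ A_w = 16 = 2^4 = 16 ✓.
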